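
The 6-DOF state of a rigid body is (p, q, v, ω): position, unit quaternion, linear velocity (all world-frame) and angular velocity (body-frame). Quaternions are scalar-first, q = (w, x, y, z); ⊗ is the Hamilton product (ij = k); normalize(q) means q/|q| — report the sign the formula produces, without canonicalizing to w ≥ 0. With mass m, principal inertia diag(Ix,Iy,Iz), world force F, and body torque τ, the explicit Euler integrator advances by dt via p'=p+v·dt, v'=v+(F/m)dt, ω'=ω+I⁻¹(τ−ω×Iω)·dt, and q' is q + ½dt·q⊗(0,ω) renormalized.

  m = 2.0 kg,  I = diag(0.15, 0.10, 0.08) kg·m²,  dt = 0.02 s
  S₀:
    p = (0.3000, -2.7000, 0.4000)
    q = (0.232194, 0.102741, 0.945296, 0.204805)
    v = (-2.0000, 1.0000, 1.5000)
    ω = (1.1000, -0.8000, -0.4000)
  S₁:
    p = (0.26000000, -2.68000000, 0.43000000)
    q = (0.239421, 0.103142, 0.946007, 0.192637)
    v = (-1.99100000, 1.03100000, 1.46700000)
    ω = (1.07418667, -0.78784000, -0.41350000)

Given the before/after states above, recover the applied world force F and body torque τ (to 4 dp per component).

F = (0.9000, 3.1000, -3.3000)
τ = (-0.2000, 0.0300, -0.0100)

v₁ − v₀ = (0.00900000, 0.03100000, -0.03300000)
F = m·Δv/dt = (0.9000, 3.1000, -3.3000)
Δω = ω₁−ω₀ = (-0.02581333, 0.01216000, -0.01350000)
precession coupling = (-0.0064, -0.0308, 0.0440)
applied torque τ = (-0.2000, 0.0300, -0.0100)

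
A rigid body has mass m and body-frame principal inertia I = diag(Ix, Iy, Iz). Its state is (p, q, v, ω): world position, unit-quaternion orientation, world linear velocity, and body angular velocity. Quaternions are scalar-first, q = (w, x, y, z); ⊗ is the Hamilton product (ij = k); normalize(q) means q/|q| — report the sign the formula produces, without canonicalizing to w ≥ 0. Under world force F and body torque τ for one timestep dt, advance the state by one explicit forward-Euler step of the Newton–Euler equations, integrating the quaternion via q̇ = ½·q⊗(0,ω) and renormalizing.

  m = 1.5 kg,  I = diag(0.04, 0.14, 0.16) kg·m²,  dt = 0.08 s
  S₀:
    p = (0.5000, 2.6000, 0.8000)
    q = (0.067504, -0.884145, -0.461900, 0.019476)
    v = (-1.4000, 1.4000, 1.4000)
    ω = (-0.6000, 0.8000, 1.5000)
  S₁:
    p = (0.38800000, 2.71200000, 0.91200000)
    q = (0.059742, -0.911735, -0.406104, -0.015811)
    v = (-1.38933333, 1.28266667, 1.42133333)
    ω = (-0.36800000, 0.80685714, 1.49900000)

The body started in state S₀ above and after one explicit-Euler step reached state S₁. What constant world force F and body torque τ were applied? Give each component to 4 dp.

ω₁ − ω₀ = (0.23200000, 0.00685714, -0.00100000)
I·α + gyro = (0.1400, 0.1200, -0.0500)
Δv = v₁−v₀ = (0.01066667, -0.11733333, 0.02133333)
applied force F = (0.2000, -2.2000, 0.4000)

F = (0.2000, -2.2000, 0.4000)
τ = (0.1400, 0.1200, -0.0500)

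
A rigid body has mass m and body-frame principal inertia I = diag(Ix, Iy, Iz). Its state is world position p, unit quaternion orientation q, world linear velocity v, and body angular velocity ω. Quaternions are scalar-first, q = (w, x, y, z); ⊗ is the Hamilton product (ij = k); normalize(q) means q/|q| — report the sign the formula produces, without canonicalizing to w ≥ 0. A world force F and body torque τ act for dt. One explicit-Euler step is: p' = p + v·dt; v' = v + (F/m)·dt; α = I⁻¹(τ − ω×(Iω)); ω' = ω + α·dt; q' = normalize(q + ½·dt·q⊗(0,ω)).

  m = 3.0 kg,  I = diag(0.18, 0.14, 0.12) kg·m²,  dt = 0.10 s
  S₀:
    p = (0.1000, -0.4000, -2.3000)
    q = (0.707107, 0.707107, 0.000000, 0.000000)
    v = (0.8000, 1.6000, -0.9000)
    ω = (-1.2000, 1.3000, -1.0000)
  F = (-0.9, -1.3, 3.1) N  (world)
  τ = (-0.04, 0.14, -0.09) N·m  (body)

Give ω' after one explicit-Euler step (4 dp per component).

ω' = (-1.2367, 1.3486, -1.1270)

α = I⁻¹(τ − ω×Iω) = (-0.3667, 0.4857, -1.2700)
new body rate ω' = (-1.2367, 1.3486, -1.1270)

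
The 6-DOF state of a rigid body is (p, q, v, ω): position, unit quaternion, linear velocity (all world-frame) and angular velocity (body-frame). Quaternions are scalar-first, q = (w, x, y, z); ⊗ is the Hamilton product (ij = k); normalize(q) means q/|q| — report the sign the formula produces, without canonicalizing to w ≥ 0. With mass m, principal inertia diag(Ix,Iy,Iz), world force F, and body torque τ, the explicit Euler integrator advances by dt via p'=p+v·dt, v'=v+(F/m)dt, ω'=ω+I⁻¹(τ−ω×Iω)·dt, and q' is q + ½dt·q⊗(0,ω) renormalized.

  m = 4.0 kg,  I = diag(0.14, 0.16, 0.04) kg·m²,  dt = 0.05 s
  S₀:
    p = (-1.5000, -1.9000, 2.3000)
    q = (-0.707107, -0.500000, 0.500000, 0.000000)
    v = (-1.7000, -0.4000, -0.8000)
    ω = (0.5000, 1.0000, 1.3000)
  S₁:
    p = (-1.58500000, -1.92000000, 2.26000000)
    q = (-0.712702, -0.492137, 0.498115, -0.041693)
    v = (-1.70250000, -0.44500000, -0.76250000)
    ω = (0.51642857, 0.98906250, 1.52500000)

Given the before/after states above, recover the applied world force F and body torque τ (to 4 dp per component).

F = (-0.2000, -3.6000, 3.0000)
τ = (-0.1100, 0.0300, 0.1900)

Δω = ω₁−ω₀ = (0.01642857, -0.01093750, 0.22500000)
applied torque τ = (-0.1100, 0.0300, 0.1900)
v₁ − v₀ = (-0.00250000, -0.04500000, 0.03750000)
m·(v₁−v₀)/dt = (-0.2000, -3.6000, 3.0000)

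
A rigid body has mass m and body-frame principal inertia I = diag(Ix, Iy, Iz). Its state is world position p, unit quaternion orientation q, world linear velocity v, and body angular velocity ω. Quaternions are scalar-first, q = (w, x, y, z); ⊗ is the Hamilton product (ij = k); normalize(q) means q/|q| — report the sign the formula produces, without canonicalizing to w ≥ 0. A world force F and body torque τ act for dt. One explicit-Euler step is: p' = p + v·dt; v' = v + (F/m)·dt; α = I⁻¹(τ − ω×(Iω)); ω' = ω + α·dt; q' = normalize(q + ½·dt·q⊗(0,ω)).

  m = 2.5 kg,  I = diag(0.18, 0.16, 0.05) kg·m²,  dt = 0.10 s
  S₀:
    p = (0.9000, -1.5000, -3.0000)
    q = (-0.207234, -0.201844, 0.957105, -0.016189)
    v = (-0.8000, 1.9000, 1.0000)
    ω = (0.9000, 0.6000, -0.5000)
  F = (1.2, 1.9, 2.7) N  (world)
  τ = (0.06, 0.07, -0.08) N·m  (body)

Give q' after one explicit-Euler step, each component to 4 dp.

q' = (-0.2269, -0.2342, 0.9434, -0.0600)

2q̇ = q⊗(0,ω) = (-0.4006979, -0.6553497, -0.2398325, -0.8788839)
q' = normalize(q + ½dt·q⊗(0,ω)) = (-0.2269, -0.2342, 0.9434, -0.0600)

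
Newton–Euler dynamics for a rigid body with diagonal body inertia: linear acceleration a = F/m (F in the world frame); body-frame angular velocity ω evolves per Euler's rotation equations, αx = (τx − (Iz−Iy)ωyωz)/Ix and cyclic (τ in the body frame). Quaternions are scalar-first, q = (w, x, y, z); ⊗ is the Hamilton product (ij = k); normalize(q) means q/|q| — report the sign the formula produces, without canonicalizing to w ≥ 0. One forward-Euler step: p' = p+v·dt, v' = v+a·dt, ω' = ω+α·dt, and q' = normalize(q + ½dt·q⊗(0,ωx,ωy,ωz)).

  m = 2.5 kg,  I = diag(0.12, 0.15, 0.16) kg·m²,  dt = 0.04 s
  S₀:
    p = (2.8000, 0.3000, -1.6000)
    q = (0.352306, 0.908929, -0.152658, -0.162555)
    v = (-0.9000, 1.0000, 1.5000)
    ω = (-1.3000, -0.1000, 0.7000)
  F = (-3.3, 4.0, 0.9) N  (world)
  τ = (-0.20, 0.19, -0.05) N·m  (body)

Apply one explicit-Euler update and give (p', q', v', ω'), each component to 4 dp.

gyro term ω×Iω = (-0.0007, 0.0364, 0.0039)
angular accel α = (-1.6608, 1.0240, -0.3369)
ω' = ω + α·dt = (-1.3664, -0.0590, 0.6865)
q⊗(0,ω) = (1.2801304, -0.5811139, -0.4601594, -0.0427341)
updated quaternion q' = (0.3777, 0.8969, -0.1618, -0.1633)
p' = p + v·dt = (2.7640, 0.3400, -1.5400)
v + (F/m)dt = (-0.9528, 1.0640, 1.5144)

p' = (2.7640, 0.3400, -1.5400)
q' = (0.3777, 0.8969, -0.1618, -0.1633)
v' = (-0.9528, 1.0640, 1.5144)
ω' = (-1.3664, -0.0590, 0.6865)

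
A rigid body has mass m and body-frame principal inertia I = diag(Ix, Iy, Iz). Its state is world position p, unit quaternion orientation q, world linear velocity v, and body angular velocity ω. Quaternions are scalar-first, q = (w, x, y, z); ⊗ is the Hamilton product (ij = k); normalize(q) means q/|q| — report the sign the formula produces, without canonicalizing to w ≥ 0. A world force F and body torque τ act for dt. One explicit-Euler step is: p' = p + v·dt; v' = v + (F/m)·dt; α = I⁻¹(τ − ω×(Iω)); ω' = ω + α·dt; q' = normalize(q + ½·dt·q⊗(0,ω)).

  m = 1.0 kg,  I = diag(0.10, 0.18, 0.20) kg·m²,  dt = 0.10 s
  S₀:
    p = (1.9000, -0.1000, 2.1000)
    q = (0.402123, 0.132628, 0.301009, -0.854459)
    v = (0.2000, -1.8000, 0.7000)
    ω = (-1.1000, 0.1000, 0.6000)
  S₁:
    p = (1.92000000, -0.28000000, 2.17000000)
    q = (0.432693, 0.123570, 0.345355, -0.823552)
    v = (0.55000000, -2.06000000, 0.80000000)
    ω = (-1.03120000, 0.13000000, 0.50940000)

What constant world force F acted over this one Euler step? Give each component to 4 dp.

F = (3.5000, -2.6000, 1.0000)

Δv = v₁−v₀ = (0.35000000, -0.26000000, 0.10000000)
F = m·Δv/dt = (3.5000, -2.6000, 1.0000)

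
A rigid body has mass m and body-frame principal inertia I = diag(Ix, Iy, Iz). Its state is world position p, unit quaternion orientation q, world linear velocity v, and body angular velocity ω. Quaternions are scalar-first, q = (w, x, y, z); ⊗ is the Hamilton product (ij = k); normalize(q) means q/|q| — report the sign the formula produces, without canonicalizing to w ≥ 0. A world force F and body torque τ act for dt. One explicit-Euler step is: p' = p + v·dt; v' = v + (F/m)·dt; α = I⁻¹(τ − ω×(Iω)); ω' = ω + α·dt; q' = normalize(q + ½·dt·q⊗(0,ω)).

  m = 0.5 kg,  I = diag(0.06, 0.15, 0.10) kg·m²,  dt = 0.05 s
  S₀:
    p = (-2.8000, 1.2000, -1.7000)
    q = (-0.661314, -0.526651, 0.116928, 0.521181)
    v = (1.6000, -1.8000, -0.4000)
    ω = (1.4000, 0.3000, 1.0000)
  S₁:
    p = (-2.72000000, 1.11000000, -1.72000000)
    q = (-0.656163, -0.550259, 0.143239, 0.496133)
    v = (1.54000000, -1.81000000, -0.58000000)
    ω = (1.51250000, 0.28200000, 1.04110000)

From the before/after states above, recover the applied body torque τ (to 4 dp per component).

τ = (0.1200, -0.1100, 0.1200)

Δω = ω₁−ω₀ = (0.11250000, -0.01800000, 0.04110000)
applied torque τ = (0.1200, -0.1100, 0.1200)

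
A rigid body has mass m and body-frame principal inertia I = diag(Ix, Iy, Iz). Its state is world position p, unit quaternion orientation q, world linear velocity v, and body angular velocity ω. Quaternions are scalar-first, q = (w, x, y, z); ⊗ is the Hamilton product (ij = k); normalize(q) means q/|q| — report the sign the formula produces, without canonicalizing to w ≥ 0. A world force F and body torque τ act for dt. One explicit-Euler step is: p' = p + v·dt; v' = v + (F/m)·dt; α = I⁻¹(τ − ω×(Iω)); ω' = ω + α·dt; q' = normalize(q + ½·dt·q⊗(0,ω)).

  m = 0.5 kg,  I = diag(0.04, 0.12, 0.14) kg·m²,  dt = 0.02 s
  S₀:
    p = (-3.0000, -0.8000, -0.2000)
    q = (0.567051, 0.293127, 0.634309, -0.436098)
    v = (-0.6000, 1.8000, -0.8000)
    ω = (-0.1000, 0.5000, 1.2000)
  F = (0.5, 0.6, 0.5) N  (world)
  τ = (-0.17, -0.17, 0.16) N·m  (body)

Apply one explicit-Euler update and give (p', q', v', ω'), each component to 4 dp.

linear accel F/m = (1.0000, 1.2000, 1.0000)
p + v·dt = (-3.0120, -0.7640, -0.2160)
v' = v + a·dt = (-0.5800, 1.8240, -0.7800)
gyro term ω×Iω = (0.0120, 0.0120, -0.0040)
(τ − ω×Iω)/I = (-4.5500, -1.5167, 1.1714)
new body rate ω' = (-0.1910, 0.4697, 1.2234)
Hamilton product q⊗(0,ω) = (0.2354758, 0.9225147, -0.0246171, 0.8904556)
updated quaternion q' = (0.5694, 0.3023, 0.6340, -0.4272)

p' = (-3.0120, -0.7640, -0.2160)
q' = (0.5694, 0.3023, 0.6340, -0.4272)
v' = (-0.5800, 1.8240, -0.7800)
ω' = (-0.1910, 0.4697, 1.2234)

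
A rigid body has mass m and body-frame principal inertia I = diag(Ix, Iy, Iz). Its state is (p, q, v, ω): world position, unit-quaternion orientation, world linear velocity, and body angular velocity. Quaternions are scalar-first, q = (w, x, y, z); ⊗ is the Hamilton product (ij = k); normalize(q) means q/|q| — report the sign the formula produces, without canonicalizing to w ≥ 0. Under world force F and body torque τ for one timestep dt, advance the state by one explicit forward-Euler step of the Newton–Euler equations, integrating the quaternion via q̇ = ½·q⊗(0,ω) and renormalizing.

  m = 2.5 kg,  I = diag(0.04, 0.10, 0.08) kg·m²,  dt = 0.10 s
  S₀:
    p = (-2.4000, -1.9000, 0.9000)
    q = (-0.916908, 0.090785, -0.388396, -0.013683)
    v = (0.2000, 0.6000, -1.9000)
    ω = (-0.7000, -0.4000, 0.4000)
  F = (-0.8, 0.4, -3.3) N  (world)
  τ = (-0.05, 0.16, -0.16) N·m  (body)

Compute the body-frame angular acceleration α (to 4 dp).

precession coupling ω×(Iω) = (0.0032, 0.0112, 0.0168)
(τ − ω×Iω)/I = (-1.3300, 1.4880, -2.2100)

α = (-1.3300, 1.4880, -2.2100)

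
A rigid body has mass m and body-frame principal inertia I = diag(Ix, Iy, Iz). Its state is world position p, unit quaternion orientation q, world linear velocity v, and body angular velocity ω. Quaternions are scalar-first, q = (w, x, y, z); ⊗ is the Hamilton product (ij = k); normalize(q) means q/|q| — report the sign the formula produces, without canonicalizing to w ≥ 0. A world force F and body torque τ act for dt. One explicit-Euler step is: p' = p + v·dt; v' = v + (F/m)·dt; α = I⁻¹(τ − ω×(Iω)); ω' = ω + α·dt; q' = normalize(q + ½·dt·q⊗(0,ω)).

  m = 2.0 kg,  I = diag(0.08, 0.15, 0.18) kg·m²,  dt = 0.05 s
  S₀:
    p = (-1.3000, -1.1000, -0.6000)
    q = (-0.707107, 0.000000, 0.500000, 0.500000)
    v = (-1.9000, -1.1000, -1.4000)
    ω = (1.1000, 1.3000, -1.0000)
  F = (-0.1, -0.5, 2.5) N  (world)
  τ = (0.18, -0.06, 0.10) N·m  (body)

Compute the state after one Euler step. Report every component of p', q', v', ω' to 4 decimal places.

precession coupling ω×(Iω) = (-0.0390, 0.1100, 0.1001)
α = I⁻¹(τ − ω×Iω) = (2.7375, -1.1333, -0.0006)
ω' = ω + α·dt = (1.2369, 1.2433, -1.0000)
2q̇ = q⊗(0,ω) = (-0.1500000, -1.9278177, -0.3692391, 0.1571070)
q + ½dt·q⊗(0,ω), renormalized = (-0.7100, -0.0481, 0.4902, 0.5033)
a = (-0.0500, -0.2500, 1.2500)
p + v·dt = (-1.3950, -1.1550, -0.6700)
v' = v + a·dt = (-1.9025, -1.1125, -1.3375)

p' = (-1.3950, -1.1550, -0.6700)
q' = (-0.7100, -0.0481, 0.4902, 0.5033)
v' = (-1.9025, -1.1125, -1.3375)
ω' = (1.2369, 1.2433, -1.0000)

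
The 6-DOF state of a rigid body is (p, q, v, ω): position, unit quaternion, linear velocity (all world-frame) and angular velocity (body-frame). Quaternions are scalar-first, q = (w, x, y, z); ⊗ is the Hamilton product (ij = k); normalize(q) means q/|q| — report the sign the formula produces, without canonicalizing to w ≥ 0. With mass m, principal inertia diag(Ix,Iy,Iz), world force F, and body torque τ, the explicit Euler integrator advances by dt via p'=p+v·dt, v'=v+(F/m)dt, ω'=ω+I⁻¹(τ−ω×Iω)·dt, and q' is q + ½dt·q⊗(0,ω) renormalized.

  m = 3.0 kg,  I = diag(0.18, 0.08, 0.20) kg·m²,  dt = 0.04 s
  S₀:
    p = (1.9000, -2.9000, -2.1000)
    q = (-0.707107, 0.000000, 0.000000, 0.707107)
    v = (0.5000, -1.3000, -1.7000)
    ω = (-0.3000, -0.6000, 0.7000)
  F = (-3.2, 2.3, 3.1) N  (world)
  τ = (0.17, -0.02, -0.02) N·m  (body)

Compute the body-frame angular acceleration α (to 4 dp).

α = (1.2244, -0.3025, -0.0100)

ω×(Iω) gyroscopic = (-0.0504, 0.0042, -0.0180)
(τ − ω×Iω)/I = (1.2244, -0.3025, -0.0100)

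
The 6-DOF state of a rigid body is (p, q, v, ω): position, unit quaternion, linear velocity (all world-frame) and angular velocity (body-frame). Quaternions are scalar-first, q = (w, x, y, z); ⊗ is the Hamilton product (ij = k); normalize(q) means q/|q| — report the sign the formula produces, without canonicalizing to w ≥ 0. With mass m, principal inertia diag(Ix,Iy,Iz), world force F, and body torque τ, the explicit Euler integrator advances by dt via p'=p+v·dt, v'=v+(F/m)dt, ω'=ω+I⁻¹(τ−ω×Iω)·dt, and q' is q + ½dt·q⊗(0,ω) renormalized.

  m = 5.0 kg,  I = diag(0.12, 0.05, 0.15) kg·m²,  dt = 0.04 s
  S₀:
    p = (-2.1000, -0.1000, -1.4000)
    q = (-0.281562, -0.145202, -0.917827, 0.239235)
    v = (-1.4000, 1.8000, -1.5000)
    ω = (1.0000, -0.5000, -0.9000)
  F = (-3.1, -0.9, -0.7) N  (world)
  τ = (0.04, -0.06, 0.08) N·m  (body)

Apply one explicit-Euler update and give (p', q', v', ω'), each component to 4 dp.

a = (-0.6200, -0.1800, -0.1400)
p + v·dt = (-2.1560, -0.0280, -1.4600)
v + (F/m)dt = (-1.4248, 1.7928, -1.5056)
angular accel α = (-0.0417, -1.7400, 0.3000)
new body rate ω' = (0.9983, -0.5696, -0.8880)
Hamilton product q⊗(0,ω) = (-0.0984000, 0.6640998, 0.2493342, 1.2438338)
updated quaternion q' = (-0.2834, -0.1319, -0.9125, 0.2640)

p' = (-2.1560, -0.0280, -1.4600)
q' = (-0.2834, -0.1319, -0.9125, 0.2640)
v' = (-1.4248, 1.7928, -1.5056)
ω' = (0.9983, -0.5696, -0.8880)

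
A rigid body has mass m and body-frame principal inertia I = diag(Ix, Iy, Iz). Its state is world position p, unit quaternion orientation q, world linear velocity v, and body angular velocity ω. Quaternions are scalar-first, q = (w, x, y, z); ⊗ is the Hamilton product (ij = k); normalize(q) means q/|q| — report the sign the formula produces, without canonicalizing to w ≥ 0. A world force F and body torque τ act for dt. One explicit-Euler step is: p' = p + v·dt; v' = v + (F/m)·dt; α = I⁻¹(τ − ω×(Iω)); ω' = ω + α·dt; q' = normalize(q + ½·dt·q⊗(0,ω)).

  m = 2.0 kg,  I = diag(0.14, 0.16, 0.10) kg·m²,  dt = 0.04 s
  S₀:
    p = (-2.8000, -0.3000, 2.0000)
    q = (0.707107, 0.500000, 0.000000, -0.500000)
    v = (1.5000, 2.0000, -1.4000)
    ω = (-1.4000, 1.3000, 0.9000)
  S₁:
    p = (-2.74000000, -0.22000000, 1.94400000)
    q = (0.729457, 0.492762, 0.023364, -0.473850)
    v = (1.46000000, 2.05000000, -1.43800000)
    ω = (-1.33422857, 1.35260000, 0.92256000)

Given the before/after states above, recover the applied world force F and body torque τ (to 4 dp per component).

F = (-2.0000, 2.5000, -1.9000)
τ = (0.1600, 0.1600, 0.0200)

rate change Δω = (0.06577143, 0.05260000, 0.02256000)
gyro term ω₀×Iω₀ = (-0.0702, -0.0504, -0.0364)
I·α + gyro = (0.1600, 0.1600, 0.0200)
v₁ − v₀ = (-0.04000000, 0.05000000, -0.03800000)
applied force F = (-2.0000, 2.5000, -1.9000)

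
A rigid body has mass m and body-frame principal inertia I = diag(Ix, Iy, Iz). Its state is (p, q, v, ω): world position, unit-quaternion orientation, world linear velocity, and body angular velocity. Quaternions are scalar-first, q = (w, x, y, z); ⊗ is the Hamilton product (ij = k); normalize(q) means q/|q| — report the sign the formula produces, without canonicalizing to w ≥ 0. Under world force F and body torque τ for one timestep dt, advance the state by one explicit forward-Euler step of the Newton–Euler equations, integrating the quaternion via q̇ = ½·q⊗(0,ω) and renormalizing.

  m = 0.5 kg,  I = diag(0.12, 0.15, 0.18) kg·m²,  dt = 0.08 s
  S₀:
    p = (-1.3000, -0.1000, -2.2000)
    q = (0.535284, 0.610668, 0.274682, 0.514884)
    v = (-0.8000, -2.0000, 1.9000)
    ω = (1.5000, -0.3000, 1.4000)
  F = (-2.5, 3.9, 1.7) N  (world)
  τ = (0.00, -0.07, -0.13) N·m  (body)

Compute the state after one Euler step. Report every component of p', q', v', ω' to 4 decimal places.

gyro term ω×Iω = (-0.0126, -0.1260, -0.0135)
(τ − ω×Iω)/I = (0.1050, 0.3733, -0.6472)
ω + α·dt = (1.5084, -0.2701, 1.3482)
Hamilton product q⊗(0,ω) = (-1.5544350, 1.3419460, -0.2431944, 0.1541742)
q + ½dt·q⊗(0,ω), renormalized = (0.4715, 0.6621, 0.2640, 0.5193)
a = (-5.0000, 7.8000, 3.4000)
p' = p + v·dt = (-1.3640, -0.2600, -2.0480)
v + (F/m)dt = (-1.2000, -1.3760, 2.1720)

p' = (-1.3640, -0.2600, -2.0480)
q' = (0.4715, 0.6621, 0.2640, 0.5193)
v' = (-1.2000, -1.3760, 2.1720)
ω' = (1.5084, -0.2701, 1.3482)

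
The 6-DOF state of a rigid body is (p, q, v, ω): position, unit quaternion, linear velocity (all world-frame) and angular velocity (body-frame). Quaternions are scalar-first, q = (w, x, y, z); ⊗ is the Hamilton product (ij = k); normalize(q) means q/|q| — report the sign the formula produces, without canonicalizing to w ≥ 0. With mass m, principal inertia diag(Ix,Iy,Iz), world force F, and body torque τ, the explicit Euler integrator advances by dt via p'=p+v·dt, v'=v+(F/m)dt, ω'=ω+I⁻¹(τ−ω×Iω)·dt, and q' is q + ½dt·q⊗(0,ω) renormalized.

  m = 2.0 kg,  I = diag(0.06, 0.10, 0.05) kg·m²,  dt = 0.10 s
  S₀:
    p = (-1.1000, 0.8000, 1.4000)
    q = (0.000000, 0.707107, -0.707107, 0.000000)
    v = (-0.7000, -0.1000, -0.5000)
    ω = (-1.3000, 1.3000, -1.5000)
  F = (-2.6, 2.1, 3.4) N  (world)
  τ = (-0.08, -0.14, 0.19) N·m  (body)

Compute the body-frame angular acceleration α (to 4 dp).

α = (-2.9583, -1.5950, 5.1520)

ω×(Iω) gyroscopic = (0.0975, 0.0195, -0.0676)
α = I⁻¹(τ − ω×Iω) = (-2.9583, -1.5950, 5.1520)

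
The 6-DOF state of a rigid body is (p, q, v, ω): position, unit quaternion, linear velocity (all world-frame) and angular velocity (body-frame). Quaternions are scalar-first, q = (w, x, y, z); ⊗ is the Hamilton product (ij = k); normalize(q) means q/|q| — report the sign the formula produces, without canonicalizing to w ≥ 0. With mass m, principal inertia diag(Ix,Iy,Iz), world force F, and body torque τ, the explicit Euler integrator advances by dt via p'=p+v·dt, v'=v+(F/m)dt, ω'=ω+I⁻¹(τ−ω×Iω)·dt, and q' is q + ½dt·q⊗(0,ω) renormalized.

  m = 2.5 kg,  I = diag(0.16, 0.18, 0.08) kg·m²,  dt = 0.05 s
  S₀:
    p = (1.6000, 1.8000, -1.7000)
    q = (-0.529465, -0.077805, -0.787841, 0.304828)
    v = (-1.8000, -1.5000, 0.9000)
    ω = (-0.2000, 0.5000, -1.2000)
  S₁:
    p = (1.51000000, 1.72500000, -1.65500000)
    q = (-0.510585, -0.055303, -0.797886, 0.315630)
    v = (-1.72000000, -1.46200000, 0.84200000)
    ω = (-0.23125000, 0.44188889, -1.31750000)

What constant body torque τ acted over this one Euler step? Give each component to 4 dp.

ω₁ − ω₀ = (-0.03125000, -0.05811111, -0.11750000)
applied torque τ = (-0.0400, -0.1900, -0.1900)

τ = (-0.0400, -0.1900, -0.1900)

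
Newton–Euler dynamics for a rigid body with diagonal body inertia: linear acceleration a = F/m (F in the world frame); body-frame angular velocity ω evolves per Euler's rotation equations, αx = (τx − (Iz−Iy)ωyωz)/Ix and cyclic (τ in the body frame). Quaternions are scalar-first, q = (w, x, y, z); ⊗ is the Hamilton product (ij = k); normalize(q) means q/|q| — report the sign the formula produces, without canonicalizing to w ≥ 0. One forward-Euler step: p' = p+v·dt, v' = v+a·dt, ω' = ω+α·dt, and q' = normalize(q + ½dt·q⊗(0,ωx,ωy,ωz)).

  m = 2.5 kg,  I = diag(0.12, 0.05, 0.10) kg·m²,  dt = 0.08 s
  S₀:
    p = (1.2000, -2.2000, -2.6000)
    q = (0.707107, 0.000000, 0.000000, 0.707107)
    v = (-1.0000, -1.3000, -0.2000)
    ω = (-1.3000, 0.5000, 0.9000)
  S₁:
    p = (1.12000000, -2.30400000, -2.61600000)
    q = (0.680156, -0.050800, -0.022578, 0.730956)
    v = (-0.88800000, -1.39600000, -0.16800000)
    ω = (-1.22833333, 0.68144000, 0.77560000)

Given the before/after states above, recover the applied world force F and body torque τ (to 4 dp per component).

F = (3.5000, -3.0000, 1.0000)
τ = (0.1300, 0.0900, -0.1100)

rate change Δω = (0.07166667, 0.18144000, -0.12440000)
τ = I·(Δω/dt) + ω₀×(Iω₀) = (0.1300, 0.0900, -0.1100)
velocity change Δv = (0.11200000, -0.09600000, 0.03200000)
applied force F = (3.5000, -3.0000, 1.0000)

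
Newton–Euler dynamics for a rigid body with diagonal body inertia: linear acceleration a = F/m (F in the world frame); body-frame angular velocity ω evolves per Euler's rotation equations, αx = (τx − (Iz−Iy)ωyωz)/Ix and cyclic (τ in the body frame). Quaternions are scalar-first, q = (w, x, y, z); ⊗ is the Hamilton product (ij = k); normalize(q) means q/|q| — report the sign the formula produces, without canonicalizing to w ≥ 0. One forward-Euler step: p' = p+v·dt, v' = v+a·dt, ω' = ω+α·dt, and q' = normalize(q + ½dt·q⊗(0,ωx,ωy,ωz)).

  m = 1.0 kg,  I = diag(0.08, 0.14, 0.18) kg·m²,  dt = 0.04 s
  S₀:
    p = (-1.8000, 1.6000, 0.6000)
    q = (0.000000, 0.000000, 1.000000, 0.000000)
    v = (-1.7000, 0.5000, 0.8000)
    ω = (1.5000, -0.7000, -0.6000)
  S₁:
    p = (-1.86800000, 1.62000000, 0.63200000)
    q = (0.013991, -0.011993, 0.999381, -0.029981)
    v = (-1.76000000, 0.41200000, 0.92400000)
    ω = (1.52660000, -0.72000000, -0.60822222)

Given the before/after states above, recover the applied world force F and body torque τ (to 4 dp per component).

Δω = ω₁−ω₀ = (0.02660000, -0.02000000, -0.00822222)
τ = I·(Δω/dt) + ω₀×(Iω₀) = (0.0700, 0.0200, -0.1000)
velocity change Δv = (-0.06000000, -0.08800000, 0.12400000)
applied force F = (-1.5000, -2.2000, 3.1000)

F = (-1.5000, -2.2000, 3.1000)
τ = (0.0700, 0.0200, -0.1000)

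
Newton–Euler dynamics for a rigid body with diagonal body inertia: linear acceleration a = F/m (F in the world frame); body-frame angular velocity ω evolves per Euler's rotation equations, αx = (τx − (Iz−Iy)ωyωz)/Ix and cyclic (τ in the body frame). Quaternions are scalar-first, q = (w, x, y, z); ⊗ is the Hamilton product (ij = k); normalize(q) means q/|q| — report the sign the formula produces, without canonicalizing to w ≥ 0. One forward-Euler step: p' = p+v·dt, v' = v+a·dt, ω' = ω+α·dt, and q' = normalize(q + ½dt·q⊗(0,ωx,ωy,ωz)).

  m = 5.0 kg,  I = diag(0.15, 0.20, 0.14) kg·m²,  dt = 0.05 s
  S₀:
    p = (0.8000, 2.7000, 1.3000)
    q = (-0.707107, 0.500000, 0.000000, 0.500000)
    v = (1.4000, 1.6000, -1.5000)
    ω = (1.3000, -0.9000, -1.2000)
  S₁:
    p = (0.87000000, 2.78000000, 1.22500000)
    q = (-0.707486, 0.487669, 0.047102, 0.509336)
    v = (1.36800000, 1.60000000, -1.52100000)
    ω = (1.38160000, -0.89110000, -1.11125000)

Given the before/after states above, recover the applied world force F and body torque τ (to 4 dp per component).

Δv = v₁−v₀ = (-0.03200000, 0.00000000, -0.02100000)
applied force F = (-3.2000, 0.0000, -2.1000)
rate change Δω = (0.08160000, 0.00890000, 0.08875000)
τ = I·(Δω/dt) + ω₀×(Iω₀) = (0.1800, 0.0200, 0.1900)

F = (-3.2000, 0.0000, -2.1000)
τ = (0.1800, 0.0200, 0.1900)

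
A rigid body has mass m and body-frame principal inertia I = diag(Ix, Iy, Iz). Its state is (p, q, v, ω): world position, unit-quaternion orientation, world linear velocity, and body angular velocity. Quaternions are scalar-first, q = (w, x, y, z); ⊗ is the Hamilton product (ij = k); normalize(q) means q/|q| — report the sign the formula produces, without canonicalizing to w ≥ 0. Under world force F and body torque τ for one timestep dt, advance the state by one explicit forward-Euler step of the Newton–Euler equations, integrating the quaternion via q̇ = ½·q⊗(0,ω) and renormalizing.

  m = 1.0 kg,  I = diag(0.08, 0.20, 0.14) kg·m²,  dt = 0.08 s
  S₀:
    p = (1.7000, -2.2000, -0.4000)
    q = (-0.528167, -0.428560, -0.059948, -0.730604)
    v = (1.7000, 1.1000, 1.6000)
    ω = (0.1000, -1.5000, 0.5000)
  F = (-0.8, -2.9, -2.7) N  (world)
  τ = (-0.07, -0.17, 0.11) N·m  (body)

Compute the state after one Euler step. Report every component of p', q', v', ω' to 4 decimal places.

a = (-0.8000, -2.9000, -2.7000)
p + v·dt = (1.8360, -2.1120, -0.2720)
v + (F/m)dt = (1.6360, 0.8680, 1.3840)
ω×(Iω) gyroscopic = (0.0450, -0.0030, -0.0180)
(τ − ω×Iω)/I = (-1.4375, -0.8350, 0.9143)
ω' = ω + α·dt = (-0.0150, -1.5668, 0.5731)
q⊗(0,ω) = (0.3182360, -1.1786967, 0.9334701, 0.3847513)
q + ½dt·q⊗(0,ω), renormalized = (-0.5144, -0.4748, -0.0226, -0.7138)

p' = (1.8360, -2.1120, -0.2720)
q' = (-0.5144, -0.4748, -0.0226, -0.7138)
v' = (1.6360, 0.8680, 1.3840)
ω' = (-0.0150, -1.5668, 0.5731)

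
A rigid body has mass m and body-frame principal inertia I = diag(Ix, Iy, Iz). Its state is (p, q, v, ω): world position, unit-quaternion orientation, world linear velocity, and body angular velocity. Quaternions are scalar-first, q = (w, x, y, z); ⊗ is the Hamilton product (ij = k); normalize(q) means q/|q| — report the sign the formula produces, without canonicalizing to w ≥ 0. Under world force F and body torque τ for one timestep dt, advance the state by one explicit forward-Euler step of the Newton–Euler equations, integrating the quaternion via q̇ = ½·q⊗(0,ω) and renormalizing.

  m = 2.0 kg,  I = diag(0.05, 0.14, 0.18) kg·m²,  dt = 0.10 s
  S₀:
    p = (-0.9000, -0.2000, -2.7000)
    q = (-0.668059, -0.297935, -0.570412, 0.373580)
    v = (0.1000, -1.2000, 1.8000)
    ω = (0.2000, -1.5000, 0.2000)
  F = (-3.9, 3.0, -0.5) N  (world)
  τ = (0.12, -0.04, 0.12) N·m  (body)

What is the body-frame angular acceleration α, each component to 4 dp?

gyro term ω×Iω = (-0.0120, -0.0052, -0.0270)
angular accel α = (2.6400, -0.2486, 0.8167)

α = (2.6400, -0.2486, 0.8167)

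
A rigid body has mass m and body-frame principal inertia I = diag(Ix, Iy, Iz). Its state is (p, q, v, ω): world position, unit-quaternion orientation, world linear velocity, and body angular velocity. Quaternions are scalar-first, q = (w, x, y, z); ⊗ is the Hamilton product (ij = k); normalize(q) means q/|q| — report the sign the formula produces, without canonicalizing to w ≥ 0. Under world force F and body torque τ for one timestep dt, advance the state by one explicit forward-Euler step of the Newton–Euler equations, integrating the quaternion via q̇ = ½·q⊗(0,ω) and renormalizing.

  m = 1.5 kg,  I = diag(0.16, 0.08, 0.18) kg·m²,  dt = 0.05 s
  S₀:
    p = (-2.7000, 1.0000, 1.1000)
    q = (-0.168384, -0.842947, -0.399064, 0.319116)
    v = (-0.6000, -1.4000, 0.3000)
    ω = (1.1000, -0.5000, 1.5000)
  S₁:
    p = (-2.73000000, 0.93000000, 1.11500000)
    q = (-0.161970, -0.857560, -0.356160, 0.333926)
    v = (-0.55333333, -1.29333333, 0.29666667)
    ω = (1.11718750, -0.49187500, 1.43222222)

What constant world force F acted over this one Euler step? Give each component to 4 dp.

F = (1.4000, 3.2000, -0.1000)

velocity change Δv = (0.04666667, 0.10666667, -0.00333333)
F = m·Δv/dt = (1.4000, 3.2000, -0.1000)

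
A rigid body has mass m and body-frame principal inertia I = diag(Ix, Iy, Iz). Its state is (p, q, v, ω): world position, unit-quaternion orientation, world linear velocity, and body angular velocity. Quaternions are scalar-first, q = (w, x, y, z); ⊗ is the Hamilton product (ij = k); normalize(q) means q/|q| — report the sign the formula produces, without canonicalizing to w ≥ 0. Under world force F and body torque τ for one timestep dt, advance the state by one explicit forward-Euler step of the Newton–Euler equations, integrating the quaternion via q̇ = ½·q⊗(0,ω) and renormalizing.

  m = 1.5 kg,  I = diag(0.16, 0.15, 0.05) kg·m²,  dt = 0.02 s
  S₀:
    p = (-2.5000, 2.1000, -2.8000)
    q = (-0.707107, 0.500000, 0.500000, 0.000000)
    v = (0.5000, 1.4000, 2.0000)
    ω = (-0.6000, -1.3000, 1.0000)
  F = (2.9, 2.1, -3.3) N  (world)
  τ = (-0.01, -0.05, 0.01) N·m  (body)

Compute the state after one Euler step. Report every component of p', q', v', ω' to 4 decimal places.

linear accel F/m = (1.9333, 1.4000, -2.2000)
p' = p + v·dt = (-2.4900, 2.1280, -2.7600)
v + (F/m)dt = (0.5387, 1.4280, 1.9560)
(τ − ω×Iω)/I = (-0.8750, 0.1067, 0.3560)
ω + α·dt = (-0.6175, -1.2979, 1.0071)
Hamilton product q⊗(0,ω) = (0.9500000, 0.9242642, 0.4192391, -1.0571070)
updated quaternion q' = (-0.6975, 0.5092, 0.5041, -0.0106)

p' = (-2.4900, 2.1280, -2.7600)
q' = (-0.6975, 0.5092, 0.5041, -0.0106)
v' = (0.5387, 1.4280, 1.9560)
ω' = (-0.6175, -1.2979, 1.0071)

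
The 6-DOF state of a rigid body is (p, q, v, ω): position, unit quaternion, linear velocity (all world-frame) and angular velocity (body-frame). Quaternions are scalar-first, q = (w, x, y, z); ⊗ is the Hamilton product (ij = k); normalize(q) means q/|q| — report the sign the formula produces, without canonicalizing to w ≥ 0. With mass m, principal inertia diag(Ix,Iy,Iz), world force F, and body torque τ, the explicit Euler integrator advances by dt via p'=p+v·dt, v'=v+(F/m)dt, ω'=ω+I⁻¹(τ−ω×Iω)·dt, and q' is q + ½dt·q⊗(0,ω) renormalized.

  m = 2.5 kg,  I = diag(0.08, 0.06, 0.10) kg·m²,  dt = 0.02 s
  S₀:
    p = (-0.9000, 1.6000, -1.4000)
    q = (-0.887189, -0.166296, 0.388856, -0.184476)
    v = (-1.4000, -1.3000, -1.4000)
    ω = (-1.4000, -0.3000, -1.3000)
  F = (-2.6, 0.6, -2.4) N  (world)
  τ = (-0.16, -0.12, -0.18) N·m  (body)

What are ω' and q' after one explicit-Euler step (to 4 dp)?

ω' = (-1.4439, -0.3279, -1.3343)
q' = (-0.8906, -0.1595, 0.3919, -0.1670)

α = I⁻¹(τ − ω×Iω) = (-2.1950, -1.3933, -1.7160)
ω + α·dt = (-1.4439, -0.3279, -1.3343)
Hamilton product q⊗(0,ω) = (-0.3559764, 0.6812090, 0.3082383, 1.7476329)
q' = normalize(q + ½dt·q⊗(0,ω)) = (-0.8906, -0.1595, 0.3919, -0.1670)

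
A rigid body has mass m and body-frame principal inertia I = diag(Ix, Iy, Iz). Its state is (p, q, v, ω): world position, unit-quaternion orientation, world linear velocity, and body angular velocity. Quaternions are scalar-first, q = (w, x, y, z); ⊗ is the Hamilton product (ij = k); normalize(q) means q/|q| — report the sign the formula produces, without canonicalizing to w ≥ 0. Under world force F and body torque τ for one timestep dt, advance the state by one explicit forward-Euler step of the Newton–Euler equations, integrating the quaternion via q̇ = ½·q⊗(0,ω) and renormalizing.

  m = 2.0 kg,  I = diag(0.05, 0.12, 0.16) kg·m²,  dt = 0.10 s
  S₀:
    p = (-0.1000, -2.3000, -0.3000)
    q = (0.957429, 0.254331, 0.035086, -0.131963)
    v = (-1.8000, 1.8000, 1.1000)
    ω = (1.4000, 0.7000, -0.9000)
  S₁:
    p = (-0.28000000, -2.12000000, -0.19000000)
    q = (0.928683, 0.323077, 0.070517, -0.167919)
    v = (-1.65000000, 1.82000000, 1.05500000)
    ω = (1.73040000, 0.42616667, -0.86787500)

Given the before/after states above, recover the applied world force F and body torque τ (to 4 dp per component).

ω₁ − ω₀ = (0.33040000, -0.27383333, 0.03212500)
precession coupling = (-0.0252, 0.1386, 0.0686)
τ = I·(Δω/dt) + ω₀×(Iω₀) = (0.1400, -0.1900, 0.1200)
velocity change Δv = (0.15000000, 0.02000000, -0.04500000)
m·(v₁−v₀)/dt = (3.0000, 0.4000, -0.9000)

F = (3.0000, 0.4000, -0.9000)
τ = (0.1400, -0.1900, 0.1200)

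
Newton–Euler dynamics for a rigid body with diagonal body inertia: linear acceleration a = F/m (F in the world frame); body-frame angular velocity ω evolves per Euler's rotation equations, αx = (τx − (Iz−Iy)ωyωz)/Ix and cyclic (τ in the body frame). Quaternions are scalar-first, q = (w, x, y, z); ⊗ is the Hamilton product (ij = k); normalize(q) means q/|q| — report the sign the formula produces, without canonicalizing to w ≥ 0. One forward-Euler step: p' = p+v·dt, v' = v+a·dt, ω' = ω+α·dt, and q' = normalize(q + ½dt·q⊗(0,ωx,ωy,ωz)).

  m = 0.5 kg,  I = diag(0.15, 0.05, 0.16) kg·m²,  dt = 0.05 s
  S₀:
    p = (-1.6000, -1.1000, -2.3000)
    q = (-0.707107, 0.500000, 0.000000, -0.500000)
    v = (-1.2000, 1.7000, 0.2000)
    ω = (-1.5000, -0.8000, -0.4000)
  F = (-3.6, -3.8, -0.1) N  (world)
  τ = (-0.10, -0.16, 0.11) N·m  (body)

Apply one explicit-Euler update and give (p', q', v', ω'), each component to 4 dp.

p' = (-1.6600, -1.0150, -2.2900)
q' = (-0.6927, 0.5160, 0.0379, -0.5025)
v' = (-1.5600, 1.3200, 0.1900)
ω' = (-1.5451, -0.9540, -0.3281)

new position p' = (-1.6600, -1.0150, -2.2900)
new velocity v' = (-1.5600, 1.3200, 0.1900)
ω×(Iω) gyroscopic = (0.0352, -0.0060, -0.1200)
(τ − ω×Iω)/I = (-0.9013, -3.0800, 1.4375)
ω + α·dt = (-1.5451, -0.9540, -0.3281)
q⊗(0,ω) = (0.5500000, 0.6606605, 1.5156856, -0.1171572)
q + ½dt·q⊗(0,ω), renormalized = (-0.6927, 0.5160, 0.0379, -0.5025)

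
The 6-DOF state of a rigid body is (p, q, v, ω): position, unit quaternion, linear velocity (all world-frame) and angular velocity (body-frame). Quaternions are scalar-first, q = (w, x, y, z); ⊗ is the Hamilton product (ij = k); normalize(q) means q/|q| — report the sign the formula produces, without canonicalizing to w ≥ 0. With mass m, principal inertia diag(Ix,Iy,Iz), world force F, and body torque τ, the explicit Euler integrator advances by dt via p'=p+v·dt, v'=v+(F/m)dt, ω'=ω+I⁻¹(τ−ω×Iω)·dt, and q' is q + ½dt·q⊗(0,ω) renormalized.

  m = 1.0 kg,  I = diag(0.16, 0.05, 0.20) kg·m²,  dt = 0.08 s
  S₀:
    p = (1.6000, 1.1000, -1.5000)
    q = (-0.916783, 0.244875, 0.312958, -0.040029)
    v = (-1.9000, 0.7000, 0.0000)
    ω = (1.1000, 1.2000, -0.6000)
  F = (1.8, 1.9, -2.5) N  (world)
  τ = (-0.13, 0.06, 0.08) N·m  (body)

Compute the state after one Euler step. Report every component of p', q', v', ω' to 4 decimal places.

a = (1.8000, 1.9000, -2.5000)
p' = p + v·dt = (1.4480, 1.1560, -1.5000)
v + (F/m)dt = (-1.7560, 0.8520, -0.2000)
precession coupling ω×(Iω) = (-0.1080, 0.0264, -0.1452)
angular accel α = (-0.1375, 0.6720, 1.1260)
new body rate ω' = (1.0890, 1.2538, -0.5099)
Hamilton product q⊗(0,ω) = (-0.6689295, -1.1482013, -0.9972465, 0.4996660)
q' = normalize(q + ½dt·q⊗(0,ω)) = (-0.9413, 0.1985, 0.2724, -0.0200)

p' = (1.4480, 1.1560, -1.5000)
q' = (-0.9413, 0.1985, 0.2724, -0.0200)
v' = (-1.7560, 0.8520, -0.2000)
ω' = (1.0890, 1.2538, -0.5099)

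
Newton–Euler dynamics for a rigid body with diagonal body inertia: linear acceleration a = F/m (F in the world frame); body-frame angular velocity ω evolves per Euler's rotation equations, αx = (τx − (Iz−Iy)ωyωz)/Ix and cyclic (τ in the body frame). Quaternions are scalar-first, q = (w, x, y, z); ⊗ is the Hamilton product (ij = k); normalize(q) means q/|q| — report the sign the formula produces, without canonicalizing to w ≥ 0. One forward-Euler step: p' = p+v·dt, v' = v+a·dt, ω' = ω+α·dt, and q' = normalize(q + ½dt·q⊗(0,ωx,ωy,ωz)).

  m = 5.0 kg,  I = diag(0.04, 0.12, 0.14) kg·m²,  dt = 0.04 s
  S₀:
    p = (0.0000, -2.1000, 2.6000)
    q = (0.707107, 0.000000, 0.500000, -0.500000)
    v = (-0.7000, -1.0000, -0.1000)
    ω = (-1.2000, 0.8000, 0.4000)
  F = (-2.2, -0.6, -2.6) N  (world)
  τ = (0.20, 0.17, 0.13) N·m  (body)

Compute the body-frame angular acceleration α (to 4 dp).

α = (4.8400, 1.0167, 1.4771)

ω×(Iω) gyroscopic = (0.0064, 0.0480, -0.0768)
α = I⁻¹(τ − ω×Iω) = (4.8400, 1.0167, 1.4771)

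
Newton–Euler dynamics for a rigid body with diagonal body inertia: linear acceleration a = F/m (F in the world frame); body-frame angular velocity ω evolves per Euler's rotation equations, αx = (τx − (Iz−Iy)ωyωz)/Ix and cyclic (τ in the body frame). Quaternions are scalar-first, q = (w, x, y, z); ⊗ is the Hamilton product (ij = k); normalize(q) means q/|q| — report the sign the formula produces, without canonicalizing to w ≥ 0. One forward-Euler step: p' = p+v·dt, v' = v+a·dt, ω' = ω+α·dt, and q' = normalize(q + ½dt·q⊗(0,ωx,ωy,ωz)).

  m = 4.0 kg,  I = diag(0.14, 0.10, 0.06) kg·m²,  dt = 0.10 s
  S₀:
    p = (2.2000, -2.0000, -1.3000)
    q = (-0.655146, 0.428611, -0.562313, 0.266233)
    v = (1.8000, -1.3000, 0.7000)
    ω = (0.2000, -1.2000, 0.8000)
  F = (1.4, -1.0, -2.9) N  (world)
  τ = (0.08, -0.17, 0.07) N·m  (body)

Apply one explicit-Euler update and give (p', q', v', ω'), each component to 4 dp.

p' = (2.3800, -2.1300, -1.2300)
q' = (-0.7020, 0.4144, -0.5361, 0.2194)
v' = (1.8350, -1.3250, 0.6275)
ω' = (0.2297, -1.3828, 0.9007)

a = F/m = (0.3500, -0.2500, -0.7250)
p' = p + v·dt = (2.3800, -2.1300, -1.2300)
new velocity v' = (1.8350, -1.3250, 0.6275)
gyro term ω×Iω = (0.0384, 0.0128, 0.0096)
angular accel α = (0.2971, -1.8280, 1.0067)
ω + α·dt = (0.2297, -1.3828, 0.9007)
2q̇ = q⊗(0,ω) = (-0.9734842, -0.2614000, 0.4965330, -0.9259874)
updated quaternion q' = (-0.7020, 0.4144, -0.5361, 0.2194)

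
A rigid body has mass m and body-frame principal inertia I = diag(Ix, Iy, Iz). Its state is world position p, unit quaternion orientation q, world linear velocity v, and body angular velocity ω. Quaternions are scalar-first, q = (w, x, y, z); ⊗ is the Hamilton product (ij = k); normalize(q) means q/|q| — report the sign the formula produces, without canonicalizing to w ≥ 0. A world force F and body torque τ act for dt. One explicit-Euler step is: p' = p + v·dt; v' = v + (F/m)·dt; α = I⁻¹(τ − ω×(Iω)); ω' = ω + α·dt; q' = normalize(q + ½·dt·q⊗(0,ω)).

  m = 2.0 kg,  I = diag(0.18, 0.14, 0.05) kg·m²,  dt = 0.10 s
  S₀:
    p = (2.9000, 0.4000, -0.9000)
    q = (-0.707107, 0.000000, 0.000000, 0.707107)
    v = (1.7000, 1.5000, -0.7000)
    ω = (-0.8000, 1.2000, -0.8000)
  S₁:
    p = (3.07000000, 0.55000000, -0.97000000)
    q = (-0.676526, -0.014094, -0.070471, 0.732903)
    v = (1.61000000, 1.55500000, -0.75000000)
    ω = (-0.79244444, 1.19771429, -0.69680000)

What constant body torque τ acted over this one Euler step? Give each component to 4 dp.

rate change Δω = (0.00755556, -0.00228571, 0.10320000)
gyro term ω₀×Iω₀ = (0.0864, 0.0832, 0.0384)
τ = I·(Δω/dt) + ω₀×(Iω₀) = (0.1000, 0.0800, 0.0900)

τ = (0.1000, 0.0800, 0.0900)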